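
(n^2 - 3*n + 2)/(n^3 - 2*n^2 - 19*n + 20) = (n - 2)/(n^2 - n - 20)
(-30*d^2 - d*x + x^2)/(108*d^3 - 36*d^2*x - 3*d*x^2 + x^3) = (5*d + x)/(-18*d^2 + 3*d*x + x^2)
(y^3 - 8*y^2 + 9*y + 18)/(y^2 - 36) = (y^2 - 2*y - 3)/(y + 6)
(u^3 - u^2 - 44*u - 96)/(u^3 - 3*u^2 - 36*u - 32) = (u + 3)/(u + 1)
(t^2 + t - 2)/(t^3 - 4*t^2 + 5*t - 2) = (t + 2)/(t^2 - 3*t + 2)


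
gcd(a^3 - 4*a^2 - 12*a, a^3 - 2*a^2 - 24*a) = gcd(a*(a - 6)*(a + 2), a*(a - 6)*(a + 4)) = a^2 - 6*a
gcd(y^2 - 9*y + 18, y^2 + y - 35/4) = 1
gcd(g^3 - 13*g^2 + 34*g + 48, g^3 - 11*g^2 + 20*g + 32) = g^2 - 7*g - 8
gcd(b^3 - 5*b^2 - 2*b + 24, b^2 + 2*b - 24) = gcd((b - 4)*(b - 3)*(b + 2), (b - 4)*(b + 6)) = b - 4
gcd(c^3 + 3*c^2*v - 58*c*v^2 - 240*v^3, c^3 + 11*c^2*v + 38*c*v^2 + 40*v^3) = c + 5*v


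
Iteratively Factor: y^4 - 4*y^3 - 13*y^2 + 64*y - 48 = (y + 4)*(y^3 - 8*y^2 + 19*y - 12) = (y - 1)*(y + 4)*(y^2 - 7*y + 12) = (y - 3)*(y - 1)*(y + 4)*(y - 4)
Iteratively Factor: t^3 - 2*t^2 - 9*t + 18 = (t - 2)*(t^2 - 9) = (t - 2)*(t + 3)*(t - 3)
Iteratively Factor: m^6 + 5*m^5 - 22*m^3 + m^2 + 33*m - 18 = (m + 2)*(m^5 + 3*m^4 - 6*m^3 - 10*m^2 + 21*m - 9) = (m - 1)*(m + 2)*(m^4 + 4*m^3 - 2*m^2 - 12*m + 9) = (m - 1)*(m + 2)*(m + 3)*(m^3 + m^2 - 5*m + 3) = (m - 1)*(m + 2)*(m + 3)^2*(m^2 - 2*m + 1) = (m - 1)^2*(m + 2)*(m + 3)^2*(m - 1)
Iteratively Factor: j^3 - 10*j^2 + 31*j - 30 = (j - 3)*(j^2 - 7*j + 10) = (j - 5)*(j - 3)*(j - 2)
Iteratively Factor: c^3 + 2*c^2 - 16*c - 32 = (c + 4)*(c^2 - 2*c - 8) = (c - 4)*(c + 4)*(c + 2)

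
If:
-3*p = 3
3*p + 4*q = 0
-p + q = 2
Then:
No Solution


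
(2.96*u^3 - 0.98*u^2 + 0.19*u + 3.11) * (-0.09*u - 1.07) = -0.2664*u^4 - 3.079*u^3 + 1.0315*u^2 - 0.4832*u - 3.3277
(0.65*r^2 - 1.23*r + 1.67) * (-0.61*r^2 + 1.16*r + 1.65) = -0.3965*r^4 + 1.5043*r^3 - 1.373*r^2 - 0.0923000000000003*r + 2.7555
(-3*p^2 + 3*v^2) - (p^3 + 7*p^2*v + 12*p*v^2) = -p^3 - 7*p^2*v - 3*p^2 - 12*p*v^2 + 3*v^2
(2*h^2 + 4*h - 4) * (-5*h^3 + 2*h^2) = -10*h^5 - 16*h^4 + 28*h^3 - 8*h^2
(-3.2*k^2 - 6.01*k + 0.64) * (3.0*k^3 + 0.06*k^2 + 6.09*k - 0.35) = -9.6*k^5 - 18.222*k^4 - 17.9286*k^3 - 35.4425*k^2 + 6.0011*k - 0.224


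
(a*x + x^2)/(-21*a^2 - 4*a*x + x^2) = x*(a + x)/(-21*a^2 - 4*a*x + x^2)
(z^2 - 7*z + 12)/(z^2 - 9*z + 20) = (z - 3)/(z - 5)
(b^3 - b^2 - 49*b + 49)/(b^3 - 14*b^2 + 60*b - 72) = (b^3 - b^2 - 49*b + 49)/(b^3 - 14*b^2 + 60*b - 72)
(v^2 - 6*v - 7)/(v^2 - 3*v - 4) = (v - 7)/(v - 4)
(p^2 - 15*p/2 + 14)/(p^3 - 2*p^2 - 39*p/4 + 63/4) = 2*(p - 4)/(2*p^2 + 3*p - 9)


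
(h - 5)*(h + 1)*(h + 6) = h^3 + 2*h^2 - 29*h - 30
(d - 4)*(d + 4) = d^2 - 16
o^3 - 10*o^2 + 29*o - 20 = (o - 5)*(o - 4)*(o - 1)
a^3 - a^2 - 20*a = a*(a - 5)*(a + 4)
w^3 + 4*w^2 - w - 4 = (w - 1)*(w + 1)*(w + 4)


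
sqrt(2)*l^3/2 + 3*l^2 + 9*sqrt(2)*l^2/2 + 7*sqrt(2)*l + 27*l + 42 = (l + 7)*(l + 3*sqrt(2))*(sqrt(2)*l/2 + sqrt(2))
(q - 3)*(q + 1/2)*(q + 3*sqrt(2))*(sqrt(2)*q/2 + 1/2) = sqrt(2)*q^4/2 - 5*sqrt(2)*q^3/4 + 7*q^3/2 - 35*q^2/4 + 3*sqrt(2)*q^2/4 - 15*sqrt(2)*q/4 - 21*q/4 - 9*sqrt(2)/4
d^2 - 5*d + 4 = (d - 4)*(d - 1)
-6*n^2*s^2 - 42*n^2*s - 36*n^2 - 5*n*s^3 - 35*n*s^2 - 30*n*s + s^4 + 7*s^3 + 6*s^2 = (-6*n + s)*(n + s)*(s + 1)*(s + 6)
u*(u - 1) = u^2 - u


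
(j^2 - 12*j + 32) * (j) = j^3 - 12*j^2 + 32*j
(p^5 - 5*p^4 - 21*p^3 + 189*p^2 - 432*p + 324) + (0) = p^5 - 5*p^4 - 21*p^3 + 189*p^2 - 432*p + 324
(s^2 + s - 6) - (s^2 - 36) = s + 30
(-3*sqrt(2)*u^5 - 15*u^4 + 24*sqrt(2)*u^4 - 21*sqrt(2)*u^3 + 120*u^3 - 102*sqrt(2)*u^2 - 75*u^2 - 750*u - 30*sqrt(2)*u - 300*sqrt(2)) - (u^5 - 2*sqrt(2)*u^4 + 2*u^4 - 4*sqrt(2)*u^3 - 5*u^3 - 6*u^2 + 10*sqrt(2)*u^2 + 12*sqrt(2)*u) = -3*sqrt(2)*u^5 - u^5 - 17*u^4 + 26*sqrt(2)*u^4 - 17*sqrt(2)*u^3 + 125*u^3 - 112*sqrt(2)*u^2 - 69*u^2 - 750*u - 42*sqrt(2)*u - 300*sqrt(2)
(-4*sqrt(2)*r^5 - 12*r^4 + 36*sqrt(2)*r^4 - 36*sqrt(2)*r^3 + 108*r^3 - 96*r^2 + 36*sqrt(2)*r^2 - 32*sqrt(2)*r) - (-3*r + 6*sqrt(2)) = -4*sqrt(2)*r^5 - 12*r^4 + 36*sqrt(2)*r^4 - 36*sqrt(2)*r^3 + 108*r^3 - 96*r^2 + 36*sqrt(2)*r^2 - 32*sqrt(2)*r + 3*r - 6*sqrt(2)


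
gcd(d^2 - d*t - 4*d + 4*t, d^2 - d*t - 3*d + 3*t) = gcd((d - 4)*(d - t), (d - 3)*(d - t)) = -d + t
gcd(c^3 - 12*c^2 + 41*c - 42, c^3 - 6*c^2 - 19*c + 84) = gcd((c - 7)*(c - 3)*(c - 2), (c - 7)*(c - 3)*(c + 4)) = c^2 - 10*c + 21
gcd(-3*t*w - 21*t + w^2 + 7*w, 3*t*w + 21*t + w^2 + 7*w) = w + 7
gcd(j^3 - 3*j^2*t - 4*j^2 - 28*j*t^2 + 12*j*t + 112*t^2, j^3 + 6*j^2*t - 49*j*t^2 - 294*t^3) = -j + 7*t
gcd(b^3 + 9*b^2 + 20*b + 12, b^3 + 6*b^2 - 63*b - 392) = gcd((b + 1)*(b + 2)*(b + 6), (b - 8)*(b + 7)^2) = 1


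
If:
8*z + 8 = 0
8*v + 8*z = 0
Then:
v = 1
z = -1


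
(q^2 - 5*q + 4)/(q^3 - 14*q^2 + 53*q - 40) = (q - 4)/(q^2 - 13*q + 40)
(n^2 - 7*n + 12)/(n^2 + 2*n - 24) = (n - 3)/(n + 6)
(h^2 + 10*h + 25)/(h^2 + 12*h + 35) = (h + 5)/(h + 7)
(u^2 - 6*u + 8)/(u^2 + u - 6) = (u - 4)/(u + 3)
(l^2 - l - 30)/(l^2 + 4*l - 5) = (l - 6)/(l - 1)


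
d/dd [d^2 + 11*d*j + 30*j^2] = 2*d + 11*j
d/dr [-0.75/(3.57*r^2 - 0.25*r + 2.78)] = (5.355*r - 0.1875)/(3.57*r^2 - 0.25*r + 2.78)^2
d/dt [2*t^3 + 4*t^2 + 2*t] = 6*t^2 + 8*t + 2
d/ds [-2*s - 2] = -2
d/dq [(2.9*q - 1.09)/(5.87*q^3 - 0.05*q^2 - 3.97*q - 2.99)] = (-34.046*q^3 + 19.3399*q^2 - 0.109*q - 12.9983)/(34.4569*q^6 - 0.587*q^5 - 46.6053*q^4 - 34.7056*q^3 + 16.0599*q^2 + 23.7406*q + 8.9401)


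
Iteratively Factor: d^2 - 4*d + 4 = (d - 2)*(d - 2)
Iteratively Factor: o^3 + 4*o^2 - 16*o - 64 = (o + 4)*(o^2 - 16) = (o - 4)*(o + 4)*(o + 4)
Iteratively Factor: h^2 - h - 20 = (h + 4)*(h - 5)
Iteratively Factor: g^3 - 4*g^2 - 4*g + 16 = (g - 4)*(g^2 - 4) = (g - 4)*(g - 2)*(g + 2)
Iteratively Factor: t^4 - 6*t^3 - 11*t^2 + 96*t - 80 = (t - 4)*(t^3 - 2*t^2 - 19*t + 20) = (t - 4)*(t - 1)*(t^2 - t - 20) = (t - 4)*(t - 1)*(t + 4)*(t - 5)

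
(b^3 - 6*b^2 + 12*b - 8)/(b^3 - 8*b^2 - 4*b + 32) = (b^2 - 4*b + 4)/(b^2 - 6*b - 16)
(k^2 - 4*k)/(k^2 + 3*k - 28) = k/(k + 7)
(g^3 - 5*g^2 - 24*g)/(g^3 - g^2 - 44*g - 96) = g/(g + 4)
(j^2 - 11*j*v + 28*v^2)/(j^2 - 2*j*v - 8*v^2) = (j - 7*v)/(j + 2*v)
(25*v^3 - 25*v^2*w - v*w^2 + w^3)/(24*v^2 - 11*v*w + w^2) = (25*v^3 - 25*v^2*w - v*w^2 + w^3)/(24*v^2 - 11*v*w + w^2)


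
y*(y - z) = y^2 - y*z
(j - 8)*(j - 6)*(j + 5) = j^3 - 9*j^2 - 22*j + 240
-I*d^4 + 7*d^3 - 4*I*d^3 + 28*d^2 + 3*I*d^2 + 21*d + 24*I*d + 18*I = (d + 3)*(d + I)*(d + 6*I)*(-I*d - I)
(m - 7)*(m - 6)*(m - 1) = m^3 - 14*m^2 + 55*m - 42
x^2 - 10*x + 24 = (x - 6)*(x - 4)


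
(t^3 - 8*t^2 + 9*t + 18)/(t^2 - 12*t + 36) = (t^2 - 2*t - 3)/(t - 6)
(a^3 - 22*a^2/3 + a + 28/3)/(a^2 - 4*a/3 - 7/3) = (3*a^2 - 25*a + 28)/(3*a - 7)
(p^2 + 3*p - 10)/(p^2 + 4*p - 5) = (p - 2)/(p - 1)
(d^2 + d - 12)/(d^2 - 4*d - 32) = (d - 3)/(d - 8)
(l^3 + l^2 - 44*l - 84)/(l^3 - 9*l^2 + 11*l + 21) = (l^2 + 8*l + 12)/(l^2 - 2*l - 3)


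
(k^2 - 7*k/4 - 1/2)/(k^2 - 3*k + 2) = (k + 1/4)/(k - 1)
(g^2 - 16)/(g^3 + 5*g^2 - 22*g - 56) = (g + 4)/(g^2 + 9*g + 14)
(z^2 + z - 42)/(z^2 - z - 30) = (z + 7)/(z + 5)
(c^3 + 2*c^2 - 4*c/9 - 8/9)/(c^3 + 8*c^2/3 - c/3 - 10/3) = (9*c^2 - 4)/(3*(3*c^2 + 2*c - 5))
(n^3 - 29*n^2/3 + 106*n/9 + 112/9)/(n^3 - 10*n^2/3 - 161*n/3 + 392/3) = (n + 2/3)/(n + 7)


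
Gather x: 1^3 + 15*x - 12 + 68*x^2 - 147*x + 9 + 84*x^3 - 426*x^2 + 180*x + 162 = 84*x^3 - 358*x^2 + 48*x + 160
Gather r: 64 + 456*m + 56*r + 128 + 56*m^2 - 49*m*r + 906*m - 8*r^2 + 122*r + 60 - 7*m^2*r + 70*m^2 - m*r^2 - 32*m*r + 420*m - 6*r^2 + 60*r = 126*m^2 + 1782*m + r^2*(-m - 14) + r*(-7*m^2 - 81*m + 238) + 252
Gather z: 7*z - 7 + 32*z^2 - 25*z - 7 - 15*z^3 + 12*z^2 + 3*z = -15*z^3 + 44*z^2 - 15*z - 14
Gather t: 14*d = 14*d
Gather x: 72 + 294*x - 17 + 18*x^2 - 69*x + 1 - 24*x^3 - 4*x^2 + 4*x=-24*x^3 + 14*x^2 + 229*x + 56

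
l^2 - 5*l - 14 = (l - 7)*(l + 2)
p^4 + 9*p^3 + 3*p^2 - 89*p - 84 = (p - 3)*(p + 1)*(p + 4)*(p + 7)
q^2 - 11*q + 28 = (q - 7)*(q - 4)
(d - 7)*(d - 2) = d^2 - 9*d + 14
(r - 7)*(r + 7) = r^2 - 49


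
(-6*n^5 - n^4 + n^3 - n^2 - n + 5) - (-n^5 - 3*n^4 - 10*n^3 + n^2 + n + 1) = -5*n^5 + 2*n^4 + 11*n^3 - 2*n^2 - 2*n + 4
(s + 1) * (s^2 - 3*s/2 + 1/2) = s^3 - s^2/2 - s + 1/2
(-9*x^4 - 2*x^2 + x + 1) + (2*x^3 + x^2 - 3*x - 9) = -9*x^4 + 2*x^3 - x^2 - 2*x - 8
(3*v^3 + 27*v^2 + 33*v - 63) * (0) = 0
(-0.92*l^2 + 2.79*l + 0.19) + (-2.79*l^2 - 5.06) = -3.71*l^2 + 2.79*l - 4.87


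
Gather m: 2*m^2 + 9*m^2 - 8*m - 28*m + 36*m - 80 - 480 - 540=11*m^2 - 1100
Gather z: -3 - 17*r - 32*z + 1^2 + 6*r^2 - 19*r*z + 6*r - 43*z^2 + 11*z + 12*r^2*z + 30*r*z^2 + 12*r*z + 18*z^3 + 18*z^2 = 6*r^2 - 11*r + 18*z^3 + z^2*(30*r - 25) + z*(12*r^2 - 7*r - 21) - 2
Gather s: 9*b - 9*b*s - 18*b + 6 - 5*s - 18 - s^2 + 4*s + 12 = -9*b - s^2 + s*(-9*b - 1)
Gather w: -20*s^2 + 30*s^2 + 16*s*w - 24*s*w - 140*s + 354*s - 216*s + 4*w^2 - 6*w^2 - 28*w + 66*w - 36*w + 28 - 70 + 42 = 10*s^2 - 2*s - 2*w^2 + w*(2 - 8*s)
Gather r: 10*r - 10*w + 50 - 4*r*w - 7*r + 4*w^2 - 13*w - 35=r*(3 - 4*w) + 4*w^2 - 23*w + 15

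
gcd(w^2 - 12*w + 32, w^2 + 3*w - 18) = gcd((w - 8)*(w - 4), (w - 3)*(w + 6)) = 1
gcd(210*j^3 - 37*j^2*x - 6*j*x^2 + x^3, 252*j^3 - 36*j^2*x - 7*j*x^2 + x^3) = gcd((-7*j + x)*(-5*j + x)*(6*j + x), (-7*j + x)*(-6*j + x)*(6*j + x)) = -42*j^2 - j*x + x^2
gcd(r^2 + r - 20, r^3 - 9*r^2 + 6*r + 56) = r - 4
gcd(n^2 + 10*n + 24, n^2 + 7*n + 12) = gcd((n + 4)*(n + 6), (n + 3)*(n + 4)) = n + 4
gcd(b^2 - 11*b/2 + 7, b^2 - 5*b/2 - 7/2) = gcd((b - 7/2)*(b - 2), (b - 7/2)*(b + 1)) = b - 7/2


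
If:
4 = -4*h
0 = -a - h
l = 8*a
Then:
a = 1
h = -1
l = 8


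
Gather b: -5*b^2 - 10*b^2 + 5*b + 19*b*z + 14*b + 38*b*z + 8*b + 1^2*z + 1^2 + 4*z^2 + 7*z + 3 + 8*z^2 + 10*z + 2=-15*b^2 + b*(57*z + 27) + 12*z^2 + 18*z + 6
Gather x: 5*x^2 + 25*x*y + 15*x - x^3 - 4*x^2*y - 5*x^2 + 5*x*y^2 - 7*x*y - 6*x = -x^3 - 4*x^2*y + x*(5*y^2 + 18*y + 9)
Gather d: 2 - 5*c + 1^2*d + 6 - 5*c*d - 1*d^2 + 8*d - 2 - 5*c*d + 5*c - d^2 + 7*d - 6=-2*d^2 + d*(16 - 10*c)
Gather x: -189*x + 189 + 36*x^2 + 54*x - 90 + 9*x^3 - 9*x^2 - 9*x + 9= 9*x^3 + 27*x^2 - 144*x + 108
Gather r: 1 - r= 1 - r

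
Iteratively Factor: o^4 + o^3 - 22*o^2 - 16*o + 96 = (o - 4)*(o^3 + 5*o^2 - 2*o - 24) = (o - 4)*(o - 2)*(o^2 + 7*o + 12) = (o - 4)*(o - 2)*(o + 4)*(o + 3)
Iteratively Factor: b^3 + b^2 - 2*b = (b - 1)*(b^2 + 2*b) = (b - 1)*(b + 2)*(b)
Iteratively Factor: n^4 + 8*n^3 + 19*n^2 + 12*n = (n + 3)*(n^3 + 5*n^2 + 4*n) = n*(n + 3)*(n^2 + 5*n + 4) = n*(n + 3)*(n + 4)*(n + 1)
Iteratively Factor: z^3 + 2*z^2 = (z + 2)*(z^2) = z*(z + 2)*(z)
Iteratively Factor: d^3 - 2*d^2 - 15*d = (d - 5)*(d^2 + 3*d) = d*(d - 5)*(d + 3)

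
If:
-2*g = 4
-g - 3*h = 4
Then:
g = -2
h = -2/3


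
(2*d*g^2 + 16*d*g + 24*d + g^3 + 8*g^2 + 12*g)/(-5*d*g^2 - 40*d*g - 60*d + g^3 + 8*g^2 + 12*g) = (-2*d - g)/(5*d - g)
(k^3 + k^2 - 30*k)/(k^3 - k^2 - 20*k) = (k + 6)/(k + 4)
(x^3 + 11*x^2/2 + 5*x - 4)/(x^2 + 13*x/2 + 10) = (2*x^2 + 3*x - 2)/(2*x + 5)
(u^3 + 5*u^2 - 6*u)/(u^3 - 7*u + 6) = u*(u + 6)/(u^2 + u - 6)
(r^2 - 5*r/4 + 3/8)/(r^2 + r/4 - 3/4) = (r - 1/2)/(r + 1)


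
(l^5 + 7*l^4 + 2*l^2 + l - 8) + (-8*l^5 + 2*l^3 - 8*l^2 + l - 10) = -7*l^5 + 7*l^4 + 2*l^3 - 6*l^2 + 2*l - 18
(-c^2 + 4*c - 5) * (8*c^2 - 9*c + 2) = -8*c^4 + 41*c^3 - 78*c^2 + 53*c - 10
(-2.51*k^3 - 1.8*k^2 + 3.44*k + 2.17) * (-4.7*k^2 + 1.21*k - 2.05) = 11.797*k^5 + 5.4229*k^4 - 13.2005*k^3 - 2.3466*k^2 - 4.4263*k - 4.4485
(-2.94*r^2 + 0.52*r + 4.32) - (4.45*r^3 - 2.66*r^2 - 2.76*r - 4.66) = -4.45*r^3 - 0.28*r^2 + 3.28*r + 8.98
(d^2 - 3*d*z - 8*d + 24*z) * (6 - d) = -d^3 + 3*d^2*z + 14*d^2 - 42*d*z - 48*d + 144*z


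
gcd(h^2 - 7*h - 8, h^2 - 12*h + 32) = h - 8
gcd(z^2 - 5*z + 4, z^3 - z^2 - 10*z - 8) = z - 4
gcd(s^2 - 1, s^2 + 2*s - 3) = s - 1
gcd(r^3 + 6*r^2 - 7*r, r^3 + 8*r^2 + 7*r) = r^2 + 7*r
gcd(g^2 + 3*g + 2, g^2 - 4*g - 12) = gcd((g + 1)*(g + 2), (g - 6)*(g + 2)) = g + 2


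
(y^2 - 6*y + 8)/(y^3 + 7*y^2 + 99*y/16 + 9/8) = 16*(y^2 - 6*y + 8)/(16*y^3 + 112*y^2 + 99*y + 18)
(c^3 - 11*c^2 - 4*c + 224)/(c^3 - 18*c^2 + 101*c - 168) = (c + 4)/(c - 3)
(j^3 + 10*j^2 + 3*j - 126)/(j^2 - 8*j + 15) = (j^2 + 13*j + 42)/(j - 5)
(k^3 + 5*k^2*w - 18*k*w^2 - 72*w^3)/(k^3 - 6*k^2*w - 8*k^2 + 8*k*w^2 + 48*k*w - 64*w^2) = (-k^2 - 9*k*w - 18*w^2)/(-k^2 + 2*k*w + 8*k - 16*w)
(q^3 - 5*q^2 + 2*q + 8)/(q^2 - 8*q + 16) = (q^2 - q - 2)/(q - 4)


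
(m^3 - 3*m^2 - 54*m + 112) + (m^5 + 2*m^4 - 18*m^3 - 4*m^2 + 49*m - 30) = m^5 + 2*m^4 - 17*m^3 - 7*m^2 - 5*m + 82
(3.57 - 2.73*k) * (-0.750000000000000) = 2.0475*k - 2.6775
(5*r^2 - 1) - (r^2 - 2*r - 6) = 4*r^2 + 2*r + 5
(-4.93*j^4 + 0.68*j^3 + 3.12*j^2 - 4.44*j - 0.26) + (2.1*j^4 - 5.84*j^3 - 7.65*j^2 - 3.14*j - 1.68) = -2.83*j^4 - 5.16*j^3 - 4.53*j^2 - 7.58*j - 1.94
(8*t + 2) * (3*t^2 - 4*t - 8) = 24*t^3 - 26*t^2 - 72*t - 16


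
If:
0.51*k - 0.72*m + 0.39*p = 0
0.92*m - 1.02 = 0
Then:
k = 1.56521739130435 - 0.764705882352941*p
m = 1.11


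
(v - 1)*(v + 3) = v^2 + 2*v - 3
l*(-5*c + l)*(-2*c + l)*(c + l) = 10*c^3*l + 3*c^2*l^2 - 6*c*l^3 + l^4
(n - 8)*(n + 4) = n^2 - 4*n - 32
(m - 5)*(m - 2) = m^2 - 7*m + 10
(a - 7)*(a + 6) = a^2 - a - 42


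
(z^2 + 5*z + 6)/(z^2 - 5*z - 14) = (z + 3)/(z - 7)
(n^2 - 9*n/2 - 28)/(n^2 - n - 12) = (-n^2 + 9*n/2 + 28)/(-n^2 + n + 12)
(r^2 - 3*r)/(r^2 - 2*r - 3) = r/(r + 1)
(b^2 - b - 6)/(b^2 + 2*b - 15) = (b + 2)/(b + 5)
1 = 1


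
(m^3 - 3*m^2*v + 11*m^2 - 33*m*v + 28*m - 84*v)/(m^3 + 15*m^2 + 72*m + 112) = (m - 3*v)/(m + 4)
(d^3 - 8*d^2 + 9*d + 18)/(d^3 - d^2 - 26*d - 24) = (d - 3)/(d + 4)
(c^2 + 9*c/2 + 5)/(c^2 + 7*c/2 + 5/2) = (c + 2)/(c + 1)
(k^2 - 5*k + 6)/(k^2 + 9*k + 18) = (k^2 - 5*k + 6)/(k^2 + 9*k + 18)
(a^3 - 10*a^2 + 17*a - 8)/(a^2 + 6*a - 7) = (a^2 - 9*a + 8)/(a + 7)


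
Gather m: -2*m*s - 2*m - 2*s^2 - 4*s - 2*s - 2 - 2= m*(-2*s - 2) - 2*s^2 - 6*s - 4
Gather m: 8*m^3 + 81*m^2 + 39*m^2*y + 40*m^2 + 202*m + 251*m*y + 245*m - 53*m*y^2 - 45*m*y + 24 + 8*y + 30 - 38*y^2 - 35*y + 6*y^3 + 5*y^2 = 8*m^3 + m^2*(39*y + 121) + m*(-53*y^2 + 206*y + 447) + 6*y^3 - 33*y^2 - 27*y + 54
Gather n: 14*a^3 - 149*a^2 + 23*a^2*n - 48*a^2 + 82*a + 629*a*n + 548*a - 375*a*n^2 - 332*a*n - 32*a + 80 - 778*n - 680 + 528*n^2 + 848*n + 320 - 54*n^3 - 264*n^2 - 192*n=14*a^3 - 197*a^2 + 598*a - 54*n^3 + n^2*(264 - 375*a) + n*(23*a^2 + 297*a - 122) - 280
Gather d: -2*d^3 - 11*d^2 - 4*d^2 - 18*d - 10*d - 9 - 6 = -2*d^3 - 15*d^2 - 28*d - 15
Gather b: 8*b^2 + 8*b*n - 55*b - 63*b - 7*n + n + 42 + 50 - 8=8*b^2 + b*(8*n - 118) - 6*n + 84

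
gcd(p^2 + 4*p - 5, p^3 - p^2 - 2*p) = 1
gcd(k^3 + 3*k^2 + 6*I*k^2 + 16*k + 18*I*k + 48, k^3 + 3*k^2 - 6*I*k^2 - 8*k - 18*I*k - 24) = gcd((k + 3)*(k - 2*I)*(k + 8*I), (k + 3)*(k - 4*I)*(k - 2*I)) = k^2 + k*(3 - 2*I) - 6*I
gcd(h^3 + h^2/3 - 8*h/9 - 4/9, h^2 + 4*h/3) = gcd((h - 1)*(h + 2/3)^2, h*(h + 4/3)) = 1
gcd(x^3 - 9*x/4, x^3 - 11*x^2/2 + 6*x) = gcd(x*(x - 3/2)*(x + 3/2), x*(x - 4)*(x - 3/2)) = x^2 - 3*x/2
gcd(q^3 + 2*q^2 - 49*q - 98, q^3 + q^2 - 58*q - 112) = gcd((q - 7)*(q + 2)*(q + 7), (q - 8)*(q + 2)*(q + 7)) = q^2 + 9*q + 14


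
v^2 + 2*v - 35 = (v - 5)*(v + 7)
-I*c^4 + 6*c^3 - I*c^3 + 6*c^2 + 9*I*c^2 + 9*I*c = c*(c + 3*I)^2*(-I*c - I)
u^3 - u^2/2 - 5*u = u*(u - 5/2)*(u + 2)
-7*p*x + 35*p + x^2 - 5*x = (-7*p + x)*(x - 5)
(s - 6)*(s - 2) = s^2 - 8*s + 12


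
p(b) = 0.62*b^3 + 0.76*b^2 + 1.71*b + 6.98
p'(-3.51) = 19.29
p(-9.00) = -398.83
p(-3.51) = -16.47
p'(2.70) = 19.37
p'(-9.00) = 138.69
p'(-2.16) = 7.10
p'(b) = 1.86*b^2 + 1.52*b + 1.71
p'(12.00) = 287.79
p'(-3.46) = 18.72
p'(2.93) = 22.13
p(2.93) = 34.11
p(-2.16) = 0.58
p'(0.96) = 4.88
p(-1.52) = 3.96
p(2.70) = 29.34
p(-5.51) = -83.08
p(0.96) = 9.87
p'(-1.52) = 3.70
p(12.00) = 1208.30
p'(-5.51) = 49.80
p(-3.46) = -15.52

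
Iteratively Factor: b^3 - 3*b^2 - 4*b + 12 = (b - 2)*(b^2 - b - 6) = (b - 3)*(b - 2)*(b + 2)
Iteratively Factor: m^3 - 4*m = (m)*(m^2 - 4) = m*(m + 2)*(m - 2)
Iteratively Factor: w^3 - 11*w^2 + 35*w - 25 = (w - 1)*(w^2 - 10*w + 25) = (w - 5)*(w - 1)*(w - 5)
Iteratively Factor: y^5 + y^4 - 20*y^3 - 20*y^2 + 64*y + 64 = (y + 1)*(y^4 - 20*y^2 + 64) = (y - 2)*(y + 1)*(y^3 + 2*y^2 - 16*y - 32) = (y - 2)*(y + 1)*(y + 4)*(y^2 - 2*y - 8) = (y - 2)*(y + 1)*(y + 2)*(y + 4)*(y - 4)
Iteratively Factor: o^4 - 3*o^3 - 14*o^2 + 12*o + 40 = (o - 2)*(o^3 - o^2 - 16*o - 20) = (o - 2)*(o + 2)*(o^2 - 3*o - 10) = (o - 5)*(o - 2)*(o + 2)*(o + 2)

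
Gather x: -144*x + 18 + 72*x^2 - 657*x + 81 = 72*x^2 - 801*x + 99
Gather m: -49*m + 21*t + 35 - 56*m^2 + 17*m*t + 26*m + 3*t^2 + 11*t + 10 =-56*m^2 + m*(17*t - 23) + 3*t^2 + 32*t + 45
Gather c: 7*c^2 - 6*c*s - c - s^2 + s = 7*c^2 + c*(-6*s - 1) - s^2 + s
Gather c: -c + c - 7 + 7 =0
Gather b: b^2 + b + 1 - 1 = b^2 + b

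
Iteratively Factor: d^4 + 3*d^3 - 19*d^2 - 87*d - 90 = (d + 2)*(d^3 + d^2 - 21*d - 45) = (d + 2)*(d + 3)*(d^2 - 2*d - 15) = (d + 2)*(d + 3)^2*(d - 5)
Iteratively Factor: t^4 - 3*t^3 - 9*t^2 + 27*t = (t)*(t^3 - 3*t^2 - 9*t + 27) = t*(t - 3)*(t^2 - 9) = t*(t - 3)^2*(t + 3)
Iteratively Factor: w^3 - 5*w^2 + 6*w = (w - 2)*(w^2 - 3*w) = (w - 3)*(w - 2)*(w)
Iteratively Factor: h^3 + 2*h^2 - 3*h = (h)*(h^2 + 2*h - 3) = h*(h + 3)*(h - 1)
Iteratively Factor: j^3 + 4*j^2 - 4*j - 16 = (j + 2)*(j^2 + 2*j - 8) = (j + 2)*(j + 4)*(j - 2)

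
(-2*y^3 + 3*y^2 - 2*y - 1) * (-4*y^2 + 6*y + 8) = 8*y^5 - 24*y^4 + 10*y^3 + 16*y^2 - 22*y - 8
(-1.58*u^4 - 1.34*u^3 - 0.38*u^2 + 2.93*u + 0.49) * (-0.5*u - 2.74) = 0.79*u^5 + 4.9992*u^4 + 3.8616*u^3 - 0.4238*u^2 - 8.2732*u - 1.3426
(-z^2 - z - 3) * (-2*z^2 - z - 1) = 2*z^4 + 3*z^3 + 8*z^2 + 4*z + 3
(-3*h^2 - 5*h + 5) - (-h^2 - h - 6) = -2*h^2 - 4*h + 11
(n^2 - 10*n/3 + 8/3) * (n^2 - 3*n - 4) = n^4 - 19*n^3/3 + 26*n^2/3 + 16*n/3 - 32/3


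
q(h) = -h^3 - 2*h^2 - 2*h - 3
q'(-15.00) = -617.00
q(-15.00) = 2952.00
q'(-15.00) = -617.00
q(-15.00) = 2952.00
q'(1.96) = -21.36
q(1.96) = -22.13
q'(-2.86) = -15.10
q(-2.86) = 9.75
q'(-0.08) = -1.70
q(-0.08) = -2.85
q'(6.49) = -154.32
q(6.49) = -373.58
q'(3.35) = -49.07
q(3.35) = -69.74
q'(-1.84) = -4.80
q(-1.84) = 0.14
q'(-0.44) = -0.82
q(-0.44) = -2.42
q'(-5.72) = -77.28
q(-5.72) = 130.15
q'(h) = -3*h^2 - 4*h - 2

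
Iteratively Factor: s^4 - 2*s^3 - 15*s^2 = (s)*(s^3 - 2*s^2 - 15*s) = s*(s - 5)*(s^2 + 3*s) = s^2*(s - 5)*(s + 3)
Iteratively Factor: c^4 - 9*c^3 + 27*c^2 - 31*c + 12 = (c - 1)*(c^3 - 8*c^2 + 19*c - 12) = (c - 4)*(c - 1)*(c^2 - 4*c + 3) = (c - 4)*(c - 3)*(c - 1)*(c - 1)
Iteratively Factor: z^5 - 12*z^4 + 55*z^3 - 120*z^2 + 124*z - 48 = (z - 1)*(z^4 - 11*z^3 + 44*z^2 - 76*z + 48) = (z - 3)*(z - 1)*(z^3 - 8*z^2 + 20*z - 16) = (z - 3)*(z - 2)*(z - 1)*(z^2 - 6*z + 8) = (z - 4)*(z - 3)*(z - 2)*(z - 1)*(z - 2)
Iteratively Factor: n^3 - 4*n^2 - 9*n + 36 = (n - 4)*(n^2 - 9) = (n - 4)*(n + 3)*(n - 3)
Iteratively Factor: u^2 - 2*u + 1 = (u - 1)*(u - 1)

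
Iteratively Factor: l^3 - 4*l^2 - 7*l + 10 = (l - 1)*(l^2 - 3*l - 10) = (l - 1)*(l + 2)*(l - 5)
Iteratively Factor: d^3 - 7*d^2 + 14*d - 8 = (d - 1)*(d^2 - 6*d + 8) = (d - 2)*(d - 1)*(d - 4)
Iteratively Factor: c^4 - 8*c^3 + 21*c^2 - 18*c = (c - 3)*(c^3 - 5*c^2 + 6*c) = (c - 3)^2*(c^2 - 2*c) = c*(c - 3)^2*(c - 2)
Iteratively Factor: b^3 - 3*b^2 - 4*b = (b)*(b^2 - 3*b - 4) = b*(b - 4)*(b + 1)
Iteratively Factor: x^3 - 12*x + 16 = (x - 2)*(x^2 + 2*x - 8) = (x - 2)*(x + 4)*(x - 2)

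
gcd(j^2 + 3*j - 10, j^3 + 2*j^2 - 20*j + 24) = j - 2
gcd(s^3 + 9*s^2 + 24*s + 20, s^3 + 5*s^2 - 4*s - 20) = s^2 + 7*s + 10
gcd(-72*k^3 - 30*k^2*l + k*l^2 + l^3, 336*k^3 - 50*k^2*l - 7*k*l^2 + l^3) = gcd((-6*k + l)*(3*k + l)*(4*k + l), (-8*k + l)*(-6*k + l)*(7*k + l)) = 6*k - l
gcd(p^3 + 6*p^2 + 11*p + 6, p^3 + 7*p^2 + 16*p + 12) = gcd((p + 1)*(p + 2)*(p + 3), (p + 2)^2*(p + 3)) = p^2 + 5*p + 6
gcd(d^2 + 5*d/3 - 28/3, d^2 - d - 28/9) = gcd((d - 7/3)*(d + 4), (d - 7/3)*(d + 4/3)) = d - 7/3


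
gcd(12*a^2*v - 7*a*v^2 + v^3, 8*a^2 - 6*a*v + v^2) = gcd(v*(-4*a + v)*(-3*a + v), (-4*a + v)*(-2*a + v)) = -4*a + v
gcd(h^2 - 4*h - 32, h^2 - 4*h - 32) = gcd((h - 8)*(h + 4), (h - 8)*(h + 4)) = h^2 - 4*h - 32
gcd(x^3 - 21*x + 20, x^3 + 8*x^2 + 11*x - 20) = x^2 + 4*x - 5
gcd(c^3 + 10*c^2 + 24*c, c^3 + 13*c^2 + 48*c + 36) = c + 6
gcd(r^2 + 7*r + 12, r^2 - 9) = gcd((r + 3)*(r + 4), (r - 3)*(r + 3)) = r + 3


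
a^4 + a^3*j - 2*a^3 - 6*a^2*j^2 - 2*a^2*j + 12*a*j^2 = a*(a - 2)*(a - 2*j)*(a + 3*j)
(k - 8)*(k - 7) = k^2 - 15*k + 56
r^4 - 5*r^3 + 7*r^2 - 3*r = r*(r - 3)*(r - 1)^2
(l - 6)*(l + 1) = l^2 - 5*l - 6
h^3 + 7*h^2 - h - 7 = (h - 1)*(h + 1)*(h + 7)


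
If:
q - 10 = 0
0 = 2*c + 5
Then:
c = -5/2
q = 10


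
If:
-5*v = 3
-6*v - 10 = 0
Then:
No Solution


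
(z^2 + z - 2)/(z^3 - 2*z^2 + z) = (z + 2)/(z*(z - 1))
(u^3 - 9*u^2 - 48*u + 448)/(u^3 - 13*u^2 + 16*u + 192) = (u + 7)/(u + 3)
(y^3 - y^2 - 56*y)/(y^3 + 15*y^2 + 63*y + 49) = y*(y - 8)/(y^2 + 8*y + 7)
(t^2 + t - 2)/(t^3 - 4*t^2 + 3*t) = (t + 2)/(t*(t - 3))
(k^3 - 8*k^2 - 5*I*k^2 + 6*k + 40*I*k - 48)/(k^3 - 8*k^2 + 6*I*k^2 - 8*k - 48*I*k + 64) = (k^2 - 5*I*k + 6)/(k^2 + 6*I*k - 8)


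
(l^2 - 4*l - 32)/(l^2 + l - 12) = (l - 8)/(l - 3)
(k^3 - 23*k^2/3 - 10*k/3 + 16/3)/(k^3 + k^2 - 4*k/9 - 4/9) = 3*(k - 8)/(3*k + 2)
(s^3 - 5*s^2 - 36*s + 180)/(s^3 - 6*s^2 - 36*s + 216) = (s - 5)/(s - 6)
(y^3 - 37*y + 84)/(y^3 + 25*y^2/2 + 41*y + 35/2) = 2*(y^2 - 7*y + 12)/(2*y^2 + 11*y + 5)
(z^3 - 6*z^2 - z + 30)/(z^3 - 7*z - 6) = (z - 5)/(z + 1)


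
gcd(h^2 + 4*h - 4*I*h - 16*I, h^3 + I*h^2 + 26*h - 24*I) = h - 4*I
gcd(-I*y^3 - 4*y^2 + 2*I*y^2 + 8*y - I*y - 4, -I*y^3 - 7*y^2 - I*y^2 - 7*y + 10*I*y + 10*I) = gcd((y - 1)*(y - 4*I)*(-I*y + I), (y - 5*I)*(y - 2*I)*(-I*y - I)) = 1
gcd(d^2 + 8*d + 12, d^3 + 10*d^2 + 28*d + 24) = d^2 + 8*d + 12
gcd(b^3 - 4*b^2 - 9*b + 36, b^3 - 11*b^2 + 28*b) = b - 4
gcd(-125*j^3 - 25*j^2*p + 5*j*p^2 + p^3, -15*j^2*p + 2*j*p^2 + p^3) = 5*j + p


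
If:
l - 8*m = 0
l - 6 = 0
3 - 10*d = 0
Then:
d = 3/10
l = 6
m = 3/4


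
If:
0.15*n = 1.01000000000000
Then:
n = 6.73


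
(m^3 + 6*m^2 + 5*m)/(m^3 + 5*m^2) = (m + 1)/m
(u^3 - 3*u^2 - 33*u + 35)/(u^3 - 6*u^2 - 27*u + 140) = (u - 1)/(u - 4)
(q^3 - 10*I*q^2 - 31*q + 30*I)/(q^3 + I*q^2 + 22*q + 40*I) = (q^2 - 5*I*q - 6)/(q^2 + 6*I*q - 8)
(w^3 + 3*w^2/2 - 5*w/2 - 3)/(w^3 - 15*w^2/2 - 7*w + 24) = (w + 1)/(w - 8)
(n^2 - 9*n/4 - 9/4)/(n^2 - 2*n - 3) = (n + 3/4)/(n + 1)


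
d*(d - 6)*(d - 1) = d^3 - 7*d^2 + 6*d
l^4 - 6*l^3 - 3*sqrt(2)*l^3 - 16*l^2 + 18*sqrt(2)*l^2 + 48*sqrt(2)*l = l*(l - 8)*(l + 2)*(l - 3*sqrt(2))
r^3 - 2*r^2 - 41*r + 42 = (r - 7)*(r - 1)*(r + 6)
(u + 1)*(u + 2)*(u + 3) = u^3 + 6*u^2 + 11*u + 6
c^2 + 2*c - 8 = (c - 2)*(c + 4)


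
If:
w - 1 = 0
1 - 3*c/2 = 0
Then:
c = 2/3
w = 1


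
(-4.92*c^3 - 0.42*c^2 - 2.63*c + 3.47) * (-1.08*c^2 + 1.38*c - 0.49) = 5.3136*c^5 - 6.336*c^4 + 4.6716*c^3 - 7.1712*c^2 + 6.0773*c - 1.7003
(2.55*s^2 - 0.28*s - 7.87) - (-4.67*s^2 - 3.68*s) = 7.22*s^2 + 3.4*s - 7.87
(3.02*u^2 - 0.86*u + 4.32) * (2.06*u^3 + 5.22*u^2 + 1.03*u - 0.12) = 6.2212*u^5 + 13.9928*u^4 + 7.5206*u^3 + 21.3022*u^2 + 4.5528*u - 0.5184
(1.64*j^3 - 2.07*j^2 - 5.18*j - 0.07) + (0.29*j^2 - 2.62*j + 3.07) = 1.64*j^3 - 1.78*j^2 - 7.8*j + 3.0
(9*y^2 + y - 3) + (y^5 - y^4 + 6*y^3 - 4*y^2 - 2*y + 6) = y^5 - y^4 + 6*y^3 + 5*y^2 - y + 3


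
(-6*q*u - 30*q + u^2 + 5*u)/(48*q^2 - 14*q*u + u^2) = (-u - 5)/(8*q - u)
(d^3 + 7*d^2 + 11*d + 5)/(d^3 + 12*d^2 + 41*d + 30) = (d + 1)/(d + 6)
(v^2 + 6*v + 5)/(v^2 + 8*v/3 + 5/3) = 3*(v + 5)/(3*v + 5)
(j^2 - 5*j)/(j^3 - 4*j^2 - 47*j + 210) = j/(j^2 + j - 42)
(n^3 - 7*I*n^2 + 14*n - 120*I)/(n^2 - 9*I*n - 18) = (n^2 - I*n + 20)/(n - 3*I)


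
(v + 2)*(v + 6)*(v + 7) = v^3 + 15*v^2 + 68*v + 84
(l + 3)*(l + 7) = l^2 + 10*l + 21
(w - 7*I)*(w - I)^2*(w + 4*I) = w^4 - 5*I*w^3 + 21*w^2 - 53*I*w - 28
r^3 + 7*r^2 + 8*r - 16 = (r - 1)*(r + 4)^2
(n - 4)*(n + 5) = n^2 + n - 20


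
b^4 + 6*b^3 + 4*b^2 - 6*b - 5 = (b - 1)*(b + 1)^2*(b + 5)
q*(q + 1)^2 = q^3 + 2*q^2 + q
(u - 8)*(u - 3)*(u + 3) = u^3 - 8*u^2 - 9*u + 72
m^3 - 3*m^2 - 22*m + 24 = (m - 6)*(m - 1)*(m + 4)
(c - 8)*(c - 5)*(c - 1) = c^3 - 14*c^2 + 53*c - 40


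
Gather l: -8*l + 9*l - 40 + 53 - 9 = l + 4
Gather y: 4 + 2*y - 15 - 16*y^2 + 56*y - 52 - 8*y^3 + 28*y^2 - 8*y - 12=-8*y^3 + 12*y^2 + 50*y - 75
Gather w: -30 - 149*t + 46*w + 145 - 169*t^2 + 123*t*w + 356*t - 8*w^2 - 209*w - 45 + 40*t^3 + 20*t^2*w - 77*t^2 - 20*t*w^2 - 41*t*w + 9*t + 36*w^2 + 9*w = 40*t^3 - 246*t^2 + 216*t + w^2*(28 - 20*t) + w*(20*t^2 + 82*t - 154) + 70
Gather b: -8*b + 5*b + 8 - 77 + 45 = -3*b - 24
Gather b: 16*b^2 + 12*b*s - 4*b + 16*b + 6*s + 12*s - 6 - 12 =16*b^2 + b*(12*s + 12) + 18*s - 18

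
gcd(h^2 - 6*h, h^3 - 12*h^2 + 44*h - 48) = h - 6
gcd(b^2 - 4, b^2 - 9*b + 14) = b - 2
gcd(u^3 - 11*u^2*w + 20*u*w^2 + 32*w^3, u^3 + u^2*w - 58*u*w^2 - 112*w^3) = u - 8*w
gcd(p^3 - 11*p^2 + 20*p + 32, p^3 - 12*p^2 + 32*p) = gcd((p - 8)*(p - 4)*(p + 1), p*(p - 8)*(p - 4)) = p^2 - 12*p + 32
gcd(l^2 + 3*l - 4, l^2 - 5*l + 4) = l - 1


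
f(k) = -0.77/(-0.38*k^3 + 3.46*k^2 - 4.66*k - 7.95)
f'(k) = -0.77*(1.14*k^2 - 6.92*k + 4.66)/(-0.38*k^3 + 3.46*k^2 - 4.66*k - 7.95)^2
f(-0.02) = 0.10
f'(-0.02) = -0.06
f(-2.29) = -0.03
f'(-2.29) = -0.03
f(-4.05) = -0.01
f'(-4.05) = -0.00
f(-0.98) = -2.59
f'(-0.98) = -109.11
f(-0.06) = 0.10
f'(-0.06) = -0.07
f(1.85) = 0.11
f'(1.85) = 0.06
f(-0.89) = 0.97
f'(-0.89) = -14.32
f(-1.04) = -0.72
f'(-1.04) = -8.87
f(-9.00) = -0.00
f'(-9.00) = -0.00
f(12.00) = 0.00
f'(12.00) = -0.00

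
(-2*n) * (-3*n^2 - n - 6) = 6*n^3 + 2*n^2 + 12*n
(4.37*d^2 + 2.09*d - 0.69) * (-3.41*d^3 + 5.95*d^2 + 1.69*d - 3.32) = -14.9017*d^5 + 18.8746*d^4 + 22.1737*d^3 - 15.0818*d^2 - 8.1049*d + 2.2908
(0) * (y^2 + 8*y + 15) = 0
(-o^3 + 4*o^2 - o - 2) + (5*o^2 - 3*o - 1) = -o^3 + 9*o^2 - 4*o - 3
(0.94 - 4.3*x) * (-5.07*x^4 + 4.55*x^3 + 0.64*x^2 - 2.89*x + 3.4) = 21.801*x^5 - 24.3308*x^4 + 1.525*x^3 + 13.0286*x^2 - 17.3366*x + 3.196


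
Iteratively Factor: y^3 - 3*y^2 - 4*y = (y + 1)*(y^2 - 4*y) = (y - 4)*(y + 1)*(y)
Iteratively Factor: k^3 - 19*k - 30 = (k + 2)*(k^2 - 2*k - 15) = (k - 5)*(k + 2)*(k + 3)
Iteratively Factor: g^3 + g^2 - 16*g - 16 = (g + 1)*(g^2 - 16) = (g - 4)*(g + 1)*(g + 4)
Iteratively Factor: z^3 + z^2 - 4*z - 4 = (z + 2)*(z^2 - z - 2) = (z - 2)*(z + 2)*(z + 1)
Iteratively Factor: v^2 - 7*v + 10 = (v - 2)*(v - 5)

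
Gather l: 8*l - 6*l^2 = -6*l^2 + 8*l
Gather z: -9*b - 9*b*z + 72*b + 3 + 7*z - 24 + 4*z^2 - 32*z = 63*b + 4*z^2 + z*(-9*b - 25) - 21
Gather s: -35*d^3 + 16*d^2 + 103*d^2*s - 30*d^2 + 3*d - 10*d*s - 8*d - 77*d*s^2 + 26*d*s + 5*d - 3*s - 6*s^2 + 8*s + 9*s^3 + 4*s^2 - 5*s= -35*d^3 - 14*d^2 + 9*s^3 + s^2*(-77*d - 2) + s*(103*d^2 + 16*d)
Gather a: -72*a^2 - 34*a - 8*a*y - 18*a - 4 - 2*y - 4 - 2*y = -72*a^2 + a*(-8*y - 52) - 4*y - 8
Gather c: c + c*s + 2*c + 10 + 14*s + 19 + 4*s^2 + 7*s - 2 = c*(s + 3) + 4*s^2 + 21*s + 27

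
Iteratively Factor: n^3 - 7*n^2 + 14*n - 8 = (n - 4)*(n^2 - 3*n + 2) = (n - 4)*(n - 1)*(n - 2)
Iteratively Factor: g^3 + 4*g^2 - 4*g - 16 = (g + 2)*(g^2 + 2*g - 8) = (g - 2)*(g + 2)*(g + 4)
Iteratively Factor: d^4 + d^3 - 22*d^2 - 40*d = (d)*(d^3 + d^2 - 22*d - 40) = d*(d + 4)*(d^2 - 3*d - 10) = d*(d + 2)*(d + 4)*(d - 5)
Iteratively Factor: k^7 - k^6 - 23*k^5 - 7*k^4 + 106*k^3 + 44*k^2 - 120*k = (k - 5)*(k^6 + 4*k^5 - 3*k^4 - 22*k^3 - 4*k^2 + 24*k) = (k - 5)*(k + 2)*(k^5 + 2*k^4 - 7*k^3 - 8*k^2 + 12*k) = (k - 5)*(k - 1)*(k + 2)*(k^4 + 3*k^3 - 4*k^2 - 12*k) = (k - 5)*(k - 2)*(k - 1)*(k + 2)*(k^3 + 5*k^2 + 6*k) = (k - 5)*(k - 2)*(k - 1)*(k + 2)*(k + 3)*(k^2 + 2*k) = (k - 5)*(k - 2)*(k - 1)*(k + 2)^2*(k + 3)*(k)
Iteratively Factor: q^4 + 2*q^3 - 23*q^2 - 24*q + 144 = (q + 4)*(q^3 - 2*q^2 - 15*q + 36) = (q + 4)^2*(q^2 - 6*q + 9) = (q - 3)*(q + 4)^2*(q - 3)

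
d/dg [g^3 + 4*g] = 3*g^2 + 4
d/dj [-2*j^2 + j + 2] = 1 - 4*j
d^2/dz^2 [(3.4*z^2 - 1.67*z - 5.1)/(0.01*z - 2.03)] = 27.953298/(1.0e-6*z^3 - 0.000609*z^2 + 0.123627*z - 8.365427)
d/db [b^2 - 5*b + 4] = 2*b - 5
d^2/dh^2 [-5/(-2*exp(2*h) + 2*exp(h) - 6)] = 5*((1 - 4*exp(h))*(exp(2*h) - exp(h) + 3) + 2*(2*exp(h) - 1)^2*exp(h))*exp(h)/(2*(exp(2*h) - exp(h) + 3)^3)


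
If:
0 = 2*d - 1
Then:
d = 1/2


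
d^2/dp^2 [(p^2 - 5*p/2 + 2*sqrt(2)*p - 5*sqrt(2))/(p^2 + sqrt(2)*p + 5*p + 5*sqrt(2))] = (-15*p^3 + 2*sqrt(2)*p^3 - 60*sqrt(2)*p^2 - 180*p - 75*sqrt(2)*p - 185*sqrt(2) - 150)/(p^6 + 3*sqrt(2)*p^5 + 15*p^5 + 45*sqrt(2)*p^4 + 81*p^4 + 215*p^3 + 227*sqrt(2)*p^3 + 450*p^2 + 405*sqrt(2)*p^2 + 150*sqrt(2)*p + 750*p + 250*sqrt(2))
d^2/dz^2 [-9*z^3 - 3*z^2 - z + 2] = -54*z - 6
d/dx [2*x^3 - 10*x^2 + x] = 6*x^2 - 20*x + 1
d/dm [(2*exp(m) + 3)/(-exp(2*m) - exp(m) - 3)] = ((2*exp(m) + 1)*(2*exp(m) + 3) - 2*exp(2*m) - 2*exp(m) - 6)*exp(m)/(exp(2*m) + exp(m) + 3)^2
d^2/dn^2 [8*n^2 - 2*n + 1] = 16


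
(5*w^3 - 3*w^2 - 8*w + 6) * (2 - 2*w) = -10*w^4 + 16*w^3 + 10*w^2 - 28*w + 12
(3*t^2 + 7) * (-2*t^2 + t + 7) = -6*t^4 + 3*t^3 + 7*t^2 + 7*t + 49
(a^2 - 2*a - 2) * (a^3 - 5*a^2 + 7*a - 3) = a^5 - 7*a^4 + 15*a^3 - 7*a^2 - 8*a + 6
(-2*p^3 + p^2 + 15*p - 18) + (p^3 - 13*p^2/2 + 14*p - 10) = -p^3 - 11*p^2/2 + 29*p - 28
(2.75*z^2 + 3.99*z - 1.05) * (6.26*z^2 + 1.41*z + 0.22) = 17.215*z^4 + 28.8549*z^3 - 0.3421*z^2 - 0.6027*z - 0.231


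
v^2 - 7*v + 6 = (v - 6)*(v - 1)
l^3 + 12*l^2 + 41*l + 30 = (l + 1)*(l + 5)*(l + 6)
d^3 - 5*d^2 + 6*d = d*(d - 3)*(d - 2)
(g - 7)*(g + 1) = g^2 - 6*g - 7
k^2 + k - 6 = (k - 2)*(k + 3)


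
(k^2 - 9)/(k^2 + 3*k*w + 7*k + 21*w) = (k^2 - 9)/(k^2 + 3*k*w + 7*k + 21*w)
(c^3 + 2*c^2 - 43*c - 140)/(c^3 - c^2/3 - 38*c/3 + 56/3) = 3*(c^2 - 2*c - 35)/(3*c^2 - 13*c + 14)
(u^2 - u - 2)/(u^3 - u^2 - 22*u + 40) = (u + 1)/(u^2 + u - 20)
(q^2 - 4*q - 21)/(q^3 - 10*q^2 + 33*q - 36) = (q^2 - 4*q - 21)/(q^3 - 10*q^2 + 33*q - 36)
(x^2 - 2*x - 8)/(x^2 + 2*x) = (x - 4)/x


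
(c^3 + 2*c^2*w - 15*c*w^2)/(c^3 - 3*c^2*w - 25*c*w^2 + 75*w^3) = c/(c - 5*w)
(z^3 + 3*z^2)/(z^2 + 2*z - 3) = z^2/(z - 1)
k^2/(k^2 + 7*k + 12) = k^2/(k^2 + 7*k + 12)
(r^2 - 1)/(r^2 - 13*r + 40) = (r^2 - 1)/(r^2 - 13*r + 40)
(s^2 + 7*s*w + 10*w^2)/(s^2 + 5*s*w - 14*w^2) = (s^2 + 7*s*w + 10*w^2)/(s^2 + 5*s*w - 14*w^2)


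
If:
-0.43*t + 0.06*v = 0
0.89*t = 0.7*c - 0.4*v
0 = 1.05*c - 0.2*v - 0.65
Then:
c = 0.83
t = 0.15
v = 1.11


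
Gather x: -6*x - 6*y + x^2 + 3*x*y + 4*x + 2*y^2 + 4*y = x^2 + x*(3*y - 2) + 2*y^2 - 2*y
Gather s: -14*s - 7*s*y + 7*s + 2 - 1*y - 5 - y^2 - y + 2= s*(-7*y - 7) - y^2 - 2*y - 1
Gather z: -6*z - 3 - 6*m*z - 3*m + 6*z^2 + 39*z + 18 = -3*m + 6*z^2 + z*(33 - 6*m) + 15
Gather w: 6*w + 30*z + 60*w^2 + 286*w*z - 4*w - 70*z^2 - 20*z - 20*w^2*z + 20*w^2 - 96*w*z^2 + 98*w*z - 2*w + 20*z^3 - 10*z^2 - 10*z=w^2*(80 - 20*z) + w*(-96*z^2 + 384*z) + 20*z^3 - 80*z^2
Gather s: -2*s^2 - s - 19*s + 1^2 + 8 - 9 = -2*s^2 - 20*s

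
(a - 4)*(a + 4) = a^2 - 16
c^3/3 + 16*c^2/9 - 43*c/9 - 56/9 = (c/3 + 1/3)*(c - 8/3)*(c + 7)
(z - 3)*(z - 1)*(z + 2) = z^3 - 2*z^2 - 5*z + 6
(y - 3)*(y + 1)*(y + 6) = y^3 + 4*y^2 - 15*y - 18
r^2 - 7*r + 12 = (r - 4)*(r - 3)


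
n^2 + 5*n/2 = n*(n + 5/2)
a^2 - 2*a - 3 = (a - 3)*(a + 1)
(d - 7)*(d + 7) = d^2 - 49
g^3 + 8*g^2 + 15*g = g*(g + 3)*(g + 5)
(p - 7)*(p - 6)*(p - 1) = p^3 - 14*p^2 + 55*p - 42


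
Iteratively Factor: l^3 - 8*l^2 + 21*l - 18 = (l - 3)*(l^2 - 5*l + 6) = (l - 3)*(l - 2)*(l - 3)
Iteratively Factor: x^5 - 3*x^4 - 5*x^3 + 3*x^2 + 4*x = (x - 4)*(x^4 + x^3 - x^2 - x) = (x - 4)*(x + 1)*(x^3 - x) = (x - 4)*(x - 1)*(x + 1)*(x^2 + x) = x*(x - 4)*(x - 1)*(x + 1)*(x + 1)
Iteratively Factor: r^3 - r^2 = (r)*(r^2 - r) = r^2*(r - 1)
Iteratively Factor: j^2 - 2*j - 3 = (j - 3)*(j + 1)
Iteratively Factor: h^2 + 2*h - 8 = (h - 2)*(h + 4)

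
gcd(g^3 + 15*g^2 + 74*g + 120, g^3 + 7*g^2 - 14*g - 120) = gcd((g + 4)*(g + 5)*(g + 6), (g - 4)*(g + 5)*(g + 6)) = g^2 + 11*g + 30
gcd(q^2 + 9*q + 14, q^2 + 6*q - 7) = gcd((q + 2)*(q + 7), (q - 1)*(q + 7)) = q + 7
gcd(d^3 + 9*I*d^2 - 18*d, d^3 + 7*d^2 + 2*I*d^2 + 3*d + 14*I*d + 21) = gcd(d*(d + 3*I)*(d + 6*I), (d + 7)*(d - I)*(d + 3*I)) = d + 3*I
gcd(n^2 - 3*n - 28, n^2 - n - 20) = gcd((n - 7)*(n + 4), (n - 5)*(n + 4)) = n + 4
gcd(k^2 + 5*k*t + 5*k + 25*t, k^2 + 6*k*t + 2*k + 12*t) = 1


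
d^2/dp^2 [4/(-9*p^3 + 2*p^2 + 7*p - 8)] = 8*((27*p - 2)*(9*p^3 - 2*p^2 - 7*p + 8) - (-27*p^2 + 4*p + 7)^2)/(9*p^3 - 2*p^2 - 7*p + 8)^3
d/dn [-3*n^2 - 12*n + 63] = -6*n - 12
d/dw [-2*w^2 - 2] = -4*w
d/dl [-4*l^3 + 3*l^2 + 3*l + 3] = -12*l^2 + 6*l + 3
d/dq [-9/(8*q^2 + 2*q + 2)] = 9*(8*q + 1)/(2*(4*q^2 + q + 1)^2)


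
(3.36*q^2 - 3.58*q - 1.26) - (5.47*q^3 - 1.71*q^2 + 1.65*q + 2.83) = -5.47*q^3 + 5.07*q^2 - 5.23*q - 4.09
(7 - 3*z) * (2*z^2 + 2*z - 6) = -6*z^3 + 8*z^2 + 32*z - 42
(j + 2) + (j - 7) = 2*j - 5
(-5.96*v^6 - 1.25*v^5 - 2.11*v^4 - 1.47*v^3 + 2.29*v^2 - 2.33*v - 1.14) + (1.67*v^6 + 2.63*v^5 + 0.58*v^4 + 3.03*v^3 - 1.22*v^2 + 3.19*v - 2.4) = -4.29*v^6 + 1.38*v^5 - 1.53*v^4 + 1.56*v^3 + 1.07*v^2 + 0.86*v - 3.54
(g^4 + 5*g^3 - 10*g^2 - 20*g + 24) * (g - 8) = g^5 - 3*g^4 - 50*g^3 + 60*g^2 + 184*g - 192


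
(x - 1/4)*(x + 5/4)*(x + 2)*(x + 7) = x^4 + 10*x^3 + 363*x^2/16 + 179*x/16 - 35/8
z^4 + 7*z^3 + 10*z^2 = z^2*(z + 2)*(z + 5)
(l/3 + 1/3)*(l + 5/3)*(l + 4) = l^3/3 + 20*l^2/9 + 37*l/9 + 20/9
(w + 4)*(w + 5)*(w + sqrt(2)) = w^3 + sqrt(2)*w^2 + 9*w^2 + 9*sqrt(2)*w + 20*w + 20*sqrt(2)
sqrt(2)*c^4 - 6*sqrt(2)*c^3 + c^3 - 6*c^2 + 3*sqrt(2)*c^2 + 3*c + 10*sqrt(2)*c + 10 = (c - 5)*(c - 2)*(c + 1)*(sqrt(2)*c + 1)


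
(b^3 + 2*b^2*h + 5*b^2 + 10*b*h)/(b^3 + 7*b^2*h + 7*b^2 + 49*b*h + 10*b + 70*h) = b*(b + 2*h)/(b^2 + 7*b*h + 2*b + 14*h)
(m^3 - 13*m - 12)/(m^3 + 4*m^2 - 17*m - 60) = (m + 1)/(m + 5)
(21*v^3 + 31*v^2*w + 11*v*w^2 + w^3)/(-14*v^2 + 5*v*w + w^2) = (-3*v^2 - 4*v*w - w^2)/(2*v - w)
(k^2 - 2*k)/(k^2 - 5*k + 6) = k/(k - 3)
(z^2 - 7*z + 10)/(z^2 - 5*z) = (z - 2)/z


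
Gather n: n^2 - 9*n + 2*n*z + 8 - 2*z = n^2 + n*(2*z - 9) - 2*z + 8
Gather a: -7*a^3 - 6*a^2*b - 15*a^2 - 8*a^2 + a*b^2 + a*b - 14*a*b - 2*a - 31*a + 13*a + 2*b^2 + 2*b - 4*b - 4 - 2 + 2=-7*a^3 + a^2*(-6*b - 23) + a*(b^2 - 13*b - 20) + 2*b^2 - 2*b - 4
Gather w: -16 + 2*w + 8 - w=w - 8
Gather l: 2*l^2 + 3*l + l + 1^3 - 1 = 2*l^2 + 4*l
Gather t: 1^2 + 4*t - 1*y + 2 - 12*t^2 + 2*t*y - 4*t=-12*t^2 + 2*t*y - y + 3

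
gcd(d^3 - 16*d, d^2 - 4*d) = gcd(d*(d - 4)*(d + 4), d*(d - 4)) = d^2 - 4*d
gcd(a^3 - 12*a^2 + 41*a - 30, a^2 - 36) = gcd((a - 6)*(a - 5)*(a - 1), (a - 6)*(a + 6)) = a - 6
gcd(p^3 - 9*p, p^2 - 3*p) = p^2 - 3*p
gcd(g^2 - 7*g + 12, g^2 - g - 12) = g - 4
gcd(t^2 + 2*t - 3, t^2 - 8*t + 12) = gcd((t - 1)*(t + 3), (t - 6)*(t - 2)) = 1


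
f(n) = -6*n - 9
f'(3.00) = -6.00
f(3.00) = -27.00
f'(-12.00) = -6.00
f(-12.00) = 63.00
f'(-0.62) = -6.00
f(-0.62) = -5.28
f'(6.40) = -6.00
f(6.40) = -47.40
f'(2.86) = -6.00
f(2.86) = -26.16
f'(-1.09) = -6.00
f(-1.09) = -2.46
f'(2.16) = -6.00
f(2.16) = -21.96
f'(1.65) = -6.00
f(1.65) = -18.90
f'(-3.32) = -6.00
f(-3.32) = 10.92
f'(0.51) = -6.00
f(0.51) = -12.06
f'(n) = -6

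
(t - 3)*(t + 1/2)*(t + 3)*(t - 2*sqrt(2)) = t^4 - 2*sqrt(2)*t^3 + t^3/2 - 9*t^2 - sqrt(2)*t^2 - 9*t/2 + 18*sqrt(2)*t + 9*sqrt(2)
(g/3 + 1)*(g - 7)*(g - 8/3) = g^3/3 - 20*g^2/9 - 31*g/9 + 56/3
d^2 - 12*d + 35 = (d - 7)*(d - 5)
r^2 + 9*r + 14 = (r + 2)*(r + 7)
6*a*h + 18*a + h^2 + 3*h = (6*a + h)*(h + 3)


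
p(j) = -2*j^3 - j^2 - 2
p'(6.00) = -228.00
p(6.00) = -470.00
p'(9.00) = -504.00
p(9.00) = -1541.00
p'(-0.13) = 0.16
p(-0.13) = -2.01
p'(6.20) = -243.04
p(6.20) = -517.10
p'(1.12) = -9.77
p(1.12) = -6.06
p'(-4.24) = -99.39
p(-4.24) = 132.47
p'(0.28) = -1.03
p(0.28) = -2.12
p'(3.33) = -73.19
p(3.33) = -86.94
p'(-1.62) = -12.51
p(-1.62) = 3.88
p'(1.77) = -22.34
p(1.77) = -16.22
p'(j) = -6*j^2 - 2*j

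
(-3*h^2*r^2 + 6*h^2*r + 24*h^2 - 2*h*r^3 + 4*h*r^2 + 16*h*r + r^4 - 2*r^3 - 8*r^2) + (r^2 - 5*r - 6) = -3*h^2*r^2 + 6*h^2*r + 24*h^2 - 2*h*r^3 + 4*h*r^2 + 16*h*r + r^4 - 2*r^3 - 7*r^2 - 5*r - 6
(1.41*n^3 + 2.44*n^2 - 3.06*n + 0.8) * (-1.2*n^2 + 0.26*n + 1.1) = -1.692*n^5 - 2.5614*n^4 + 5.8574*n^3 + 0.9284*n^2 - 3.158*n + 0.88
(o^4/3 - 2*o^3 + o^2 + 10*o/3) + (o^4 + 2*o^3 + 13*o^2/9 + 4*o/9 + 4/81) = 4*o^4/3 + 22*o^2/9 + 34*o/9 + 4/81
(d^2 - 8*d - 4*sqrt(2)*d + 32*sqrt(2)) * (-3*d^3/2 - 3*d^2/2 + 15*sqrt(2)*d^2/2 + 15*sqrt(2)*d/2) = -3*d^5/2 + 21*d^4/2 + 27*sqrt(2)*d^4/2 - 189*sqrt(2)*d^3/2 - 48*d^3 - 108*sqrt(2)*d^2 + 420*d^2 + 480*d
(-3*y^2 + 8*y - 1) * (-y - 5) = 3*y^3 + 7*y^2 - 39*y + 5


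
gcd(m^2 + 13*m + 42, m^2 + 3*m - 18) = m + 6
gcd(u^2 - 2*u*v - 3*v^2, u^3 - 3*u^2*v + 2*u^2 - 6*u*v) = u - 3*v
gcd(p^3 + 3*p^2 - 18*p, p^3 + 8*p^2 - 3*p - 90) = p^2 + 3*p - 18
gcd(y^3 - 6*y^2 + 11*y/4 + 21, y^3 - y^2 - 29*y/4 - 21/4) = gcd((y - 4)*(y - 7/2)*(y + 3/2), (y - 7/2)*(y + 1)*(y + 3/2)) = y^2 - 2*y - 21/4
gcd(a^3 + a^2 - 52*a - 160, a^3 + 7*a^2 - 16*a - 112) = a + 4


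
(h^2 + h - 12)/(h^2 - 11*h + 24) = (h + 4)/(h - 8)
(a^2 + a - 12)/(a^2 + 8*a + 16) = (a - 3)/(a + 4)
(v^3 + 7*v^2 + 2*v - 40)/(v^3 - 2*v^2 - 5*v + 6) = (v^3 + 7*v^2 + 2*v - 40)/(v^3 - 2*v^2 - 5*v + 6)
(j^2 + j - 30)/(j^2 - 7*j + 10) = (j + 6)/(j - 2)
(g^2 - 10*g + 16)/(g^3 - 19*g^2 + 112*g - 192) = (g - 2)/(g^2 - 11*g + 24)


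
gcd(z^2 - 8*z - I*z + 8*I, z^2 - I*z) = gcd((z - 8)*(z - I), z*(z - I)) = z - I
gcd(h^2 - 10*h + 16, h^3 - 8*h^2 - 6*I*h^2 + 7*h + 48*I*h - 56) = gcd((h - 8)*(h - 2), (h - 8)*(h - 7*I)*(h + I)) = h - 8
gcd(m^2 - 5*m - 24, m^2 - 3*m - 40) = m - 8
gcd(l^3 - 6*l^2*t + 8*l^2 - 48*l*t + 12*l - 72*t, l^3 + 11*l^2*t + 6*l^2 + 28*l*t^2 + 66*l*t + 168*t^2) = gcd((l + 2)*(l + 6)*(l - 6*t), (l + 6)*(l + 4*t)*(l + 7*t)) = l + 6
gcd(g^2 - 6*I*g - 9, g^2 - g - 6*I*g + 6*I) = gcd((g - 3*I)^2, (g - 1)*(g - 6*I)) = 1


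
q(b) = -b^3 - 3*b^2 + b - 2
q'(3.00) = -44.00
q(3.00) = -53.00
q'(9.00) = -296.00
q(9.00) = -965.00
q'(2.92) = -42.10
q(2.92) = -49.56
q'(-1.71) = 2.49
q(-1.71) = -7.48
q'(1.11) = -9.36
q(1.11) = -5.95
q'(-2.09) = 0.44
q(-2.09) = -8.06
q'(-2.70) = -4.67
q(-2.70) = -6.89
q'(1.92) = -21.58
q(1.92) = -18.22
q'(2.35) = -29.67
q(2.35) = -29.20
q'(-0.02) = 1.12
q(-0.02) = -2.02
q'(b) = -3*b^2 - 6*b + 1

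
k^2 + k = k*(k + 1)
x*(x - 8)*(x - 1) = x^3 - 9*x^2 + 8*x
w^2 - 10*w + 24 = (w - 6)*(w - 4)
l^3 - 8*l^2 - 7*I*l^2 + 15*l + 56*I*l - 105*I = (l - 5)*(l - 3)*(l - 7*I)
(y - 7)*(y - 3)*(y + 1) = y^3 - 9*y^2 + 11*y + 21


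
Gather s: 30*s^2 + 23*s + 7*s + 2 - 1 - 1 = 30*s^2 + 30*s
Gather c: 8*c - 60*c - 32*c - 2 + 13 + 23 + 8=42 - 84*c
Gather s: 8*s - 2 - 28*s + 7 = 5 - 20*s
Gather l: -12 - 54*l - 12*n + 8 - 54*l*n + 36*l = l*(-54*n - 18) - 12*n - 4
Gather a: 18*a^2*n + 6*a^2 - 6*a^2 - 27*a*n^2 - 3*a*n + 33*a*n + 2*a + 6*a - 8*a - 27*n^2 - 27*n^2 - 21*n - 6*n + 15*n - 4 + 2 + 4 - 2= 18*a^2*n + a*(-27*n^2 + 30*n) - 54*n^2 - 12*n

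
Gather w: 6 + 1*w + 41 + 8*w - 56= 9*w - 9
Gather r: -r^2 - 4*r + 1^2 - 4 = -r^2 - 4*r - 3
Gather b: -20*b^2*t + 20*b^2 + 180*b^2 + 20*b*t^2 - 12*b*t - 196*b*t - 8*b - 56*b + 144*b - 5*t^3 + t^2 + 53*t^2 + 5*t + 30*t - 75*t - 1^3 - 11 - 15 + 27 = b^2*(200 - 20*t) + b*(20*t^2 - 208*t + 80) - 5*t^3 + 54*t^2 - 40*t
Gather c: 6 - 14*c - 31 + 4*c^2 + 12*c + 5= 4*c^2 - 2*c - 20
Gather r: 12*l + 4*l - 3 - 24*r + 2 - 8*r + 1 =16*l - 32*r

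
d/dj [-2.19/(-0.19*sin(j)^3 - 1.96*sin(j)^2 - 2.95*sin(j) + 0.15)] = (-8.5848*sin(j) + 0.62415*cos(2*j) - 7.08465)*cos(j)/(0.19*sin(j)^3 + 1.96*sin(j)^2 + 2.95*sin(j) - 0.15)^2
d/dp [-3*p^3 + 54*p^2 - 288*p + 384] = -9*p^2 + 108*p - 288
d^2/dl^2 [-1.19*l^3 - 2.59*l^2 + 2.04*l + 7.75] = -7.14*l - 5.18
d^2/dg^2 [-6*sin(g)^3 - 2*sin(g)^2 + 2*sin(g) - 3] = 54*sin(g)^3 + 8*sin(g)^2 - 38*sin(g) - 4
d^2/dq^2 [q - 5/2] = 0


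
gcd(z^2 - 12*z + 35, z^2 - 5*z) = z - 5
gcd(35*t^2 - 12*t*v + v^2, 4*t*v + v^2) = 1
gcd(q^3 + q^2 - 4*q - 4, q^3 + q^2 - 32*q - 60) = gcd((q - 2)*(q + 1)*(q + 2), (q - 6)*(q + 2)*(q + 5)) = q + 2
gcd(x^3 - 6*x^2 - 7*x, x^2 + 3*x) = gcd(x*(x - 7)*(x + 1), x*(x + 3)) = x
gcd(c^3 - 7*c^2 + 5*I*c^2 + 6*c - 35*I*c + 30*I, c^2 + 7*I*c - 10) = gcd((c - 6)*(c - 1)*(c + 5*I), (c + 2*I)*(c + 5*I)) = c + 5*I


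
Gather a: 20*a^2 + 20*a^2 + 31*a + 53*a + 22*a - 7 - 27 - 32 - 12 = 40*a^2 + 106*a - 78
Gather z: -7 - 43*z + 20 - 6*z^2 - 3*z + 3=-6*z^2 - 46*z + 16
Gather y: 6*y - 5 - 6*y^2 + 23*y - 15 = -6*y^2 + 29*y - 20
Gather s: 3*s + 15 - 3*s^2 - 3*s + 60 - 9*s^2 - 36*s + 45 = -12*s^2 - 36*s + 120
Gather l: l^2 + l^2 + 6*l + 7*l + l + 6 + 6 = 2*l^2 + 14*l + 12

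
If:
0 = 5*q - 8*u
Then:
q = 8*u/5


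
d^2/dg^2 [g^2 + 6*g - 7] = 2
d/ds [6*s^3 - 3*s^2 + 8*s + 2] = 18*s^2 - 6*s + 8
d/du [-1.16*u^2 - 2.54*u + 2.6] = -2.32*u - 2.54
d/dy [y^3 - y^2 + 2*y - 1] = 3*y^2 - 2*y + 2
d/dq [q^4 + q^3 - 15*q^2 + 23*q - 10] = 4*q^3 + 3*q^2 - 30*q + 23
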